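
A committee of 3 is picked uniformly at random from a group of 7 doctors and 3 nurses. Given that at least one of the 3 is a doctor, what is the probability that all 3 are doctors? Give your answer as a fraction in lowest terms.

5/17

Work in counts. Selections with at least one doctor: C(10,3) − C(3,3) = 120 − 1 = 119.
Of those, selections where all 3 are doctors: C(7,3) = 35.
Conditional probability = 35/119 = 5/17.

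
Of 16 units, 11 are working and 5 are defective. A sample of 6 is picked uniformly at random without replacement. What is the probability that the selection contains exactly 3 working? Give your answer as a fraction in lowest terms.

75/364

The sample space is all 6-subsets of the 16: C(16,6) = 8008.
Selections with exactly 3 working: choose 3 of the 11 working and 3 of the 5 defective, C(11,3)·C(5,3) = 165·10 = 1650.
Probability = 1650/8008 = 75/364.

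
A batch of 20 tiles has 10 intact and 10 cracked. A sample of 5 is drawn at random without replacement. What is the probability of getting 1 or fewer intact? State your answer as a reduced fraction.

49/323

There are C(20,5) = 15504 ways to choose the 5.
Favorable selections (1 or fewer intact): C(10,0)·C(10,5) + C(10,1)·C(10,4) = 252 + 2100 = 2352.
Probability = 2352/15504 = 49/323.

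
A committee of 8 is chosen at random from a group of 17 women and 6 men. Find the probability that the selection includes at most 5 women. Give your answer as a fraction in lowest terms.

There are C(23,8) = 490314 ways to choose the 8.
Count the complement (more than 5 women): C(17,6)·C(6,2) + C(17,7)·C(6,1) + C(17,8)·C(6,0) = 185640 + 116688 + 24310 = 326638.
Probability = 1 − 326638/490314 = 163676/490314 = 4814/14421.

4814/14421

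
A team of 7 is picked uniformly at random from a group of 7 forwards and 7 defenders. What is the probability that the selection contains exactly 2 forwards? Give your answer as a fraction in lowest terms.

The sample space is all 7-subsets of the 14: C(14,7) = 3432.
Selections with exactly 2 forwards: choose 2 of the 7 forwards and 5 of the 7 defenders, C(7,2)·C(7,5) = 21·21 = 441.
Probability = 441/3432 = 147/1144.

147/1144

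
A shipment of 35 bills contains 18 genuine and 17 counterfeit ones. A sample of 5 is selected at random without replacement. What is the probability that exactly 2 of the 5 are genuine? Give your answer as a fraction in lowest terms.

765/2387

There are C(35,5) = 324632 ways to choose 5 from 35.
Selections with exactly 2 genuine: choose 2 of the 18 genuine and 3 of the 17 counterfeit, C(18,2)·C(17,3) = 153·680 = 104040.
Probability = 104040/324632 = 765/2387.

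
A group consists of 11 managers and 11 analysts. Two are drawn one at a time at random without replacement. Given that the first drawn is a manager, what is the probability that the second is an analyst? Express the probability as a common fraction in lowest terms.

After removing one manager, 21 remain: 10 managers and 11 analysts.
So the probability the next is an analyst is 11/21.

11/21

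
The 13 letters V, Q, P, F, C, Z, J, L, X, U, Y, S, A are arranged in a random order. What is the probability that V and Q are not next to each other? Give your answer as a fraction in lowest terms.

There are 13! = 6227020800 arrangements.
Arrangements with V and Q adjacent: 2·12! = 958003200.
So not adjacent: 6227020800 − 958003200 = 5269017600, probability 5269017600/6227020800 = 11/13.

11/13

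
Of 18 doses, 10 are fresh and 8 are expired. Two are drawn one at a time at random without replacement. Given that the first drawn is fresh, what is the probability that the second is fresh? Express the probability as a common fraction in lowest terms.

9/17

After removing one fresh, 17 remain: 9 fresh and 8 expired.
So the probability the next is fresh is 9/17.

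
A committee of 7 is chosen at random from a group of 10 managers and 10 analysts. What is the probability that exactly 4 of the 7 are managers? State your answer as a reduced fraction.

The sample space is all 7-subsets of the 20: C(20,7) = 77520.
Selections with exactly 4 managers: choose 4 of the 10 managers and 3 of the 10 analysts, C(10,4)·C(10,3) = 210·120 = 25200.
Probability = 25200/77520 = 105/323.

105/323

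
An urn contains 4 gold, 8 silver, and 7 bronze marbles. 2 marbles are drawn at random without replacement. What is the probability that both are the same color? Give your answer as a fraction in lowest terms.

There are C(19,2) = 171 ways to draw 2 marbles.
All same color: C(4,2) + C(8,2) + C(7,2) = 6 + 28 + 21 = 55.
Probability = 55/171.

55/171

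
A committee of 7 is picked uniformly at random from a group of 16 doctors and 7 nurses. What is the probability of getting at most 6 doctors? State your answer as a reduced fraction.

There are C(23,7) = 245157 ways to choose the 7.
The complement is exactly 7 doctors: C(16,7)·C(7,0) = 11440.
Probability = 1 − 11440/245157 = 233717/245157 = 21247/22287.

21247/22287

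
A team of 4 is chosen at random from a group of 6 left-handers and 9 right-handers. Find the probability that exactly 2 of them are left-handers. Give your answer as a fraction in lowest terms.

The sample space is all 4-subsets of the 15: C(15,4) = 1365.
Selections with exactly 2 left-handers: choose 2 of the 6 left-handers and 2 of the 9 right-handers, C(6,2)·C(9,2) = 15·36 = 540.
Probability = 540/1365 = 36/91.

36/91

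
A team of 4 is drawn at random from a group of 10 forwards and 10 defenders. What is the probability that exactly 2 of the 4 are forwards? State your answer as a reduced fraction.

The sample space is all 4-subsets of the 20: C(20,4) = 4845.
Selections with exactly 2 forwards: choose 2 of the 10 forwards and 2 of the 10 defenders, C(10,2)·C(10,2) = 45·45 = 2025.
Probability = 2025/4845 = 135/323.

135/323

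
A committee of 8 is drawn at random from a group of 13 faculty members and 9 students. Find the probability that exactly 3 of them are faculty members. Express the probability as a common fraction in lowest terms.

182/1615

There are C(22,8) = 319770 ways to choose 8 from 22.
Selections with exactly 3 faculty members: choose 3 of the 13 faculty members and 5 of the 9 students, C(13,3)·C(9,5) = 286·126 = 36036.
Probability = 36036/319770 = 182/1615.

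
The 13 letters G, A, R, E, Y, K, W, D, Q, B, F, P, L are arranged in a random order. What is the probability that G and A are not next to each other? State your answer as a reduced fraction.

11/13

There are 13! = 6227020800 arrangements.
Arrangements with G and A adjacent: 2·12! = 958003200.
So not adjacent: 6227020800 − 958003200 = 5269017600, probability 5269017600/6227020800 = 11/13.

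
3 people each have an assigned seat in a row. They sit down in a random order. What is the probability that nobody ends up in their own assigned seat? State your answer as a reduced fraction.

1/3

There are 3! = 6 seatings.
By inclusion-exclusion, seatings with no fixed points: C(3,0)·3! − C(3,1)·2! + C(3,2)·1! − C(3,3)·0! = 2.
Probability = 2/6 = 1/3.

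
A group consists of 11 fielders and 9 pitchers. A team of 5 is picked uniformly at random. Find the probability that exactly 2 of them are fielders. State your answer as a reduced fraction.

Total number of selections: C(20,5) = 15504.
Selections with exactly 2 fielders: choose 2 of the 11 fielders and 3 of the 9 pitchers, C(11,2)·C(9,3) = 55·84 = 4620.
Probability = 4620/15504 = 385/1292.

385/1292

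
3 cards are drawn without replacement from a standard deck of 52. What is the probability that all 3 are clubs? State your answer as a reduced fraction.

There are C(52,3) = 22100 possible 3-card hands.
Hands that are all clubs: C(13,3) = 286.
Probability = 286/22100 = 11/850.

11/850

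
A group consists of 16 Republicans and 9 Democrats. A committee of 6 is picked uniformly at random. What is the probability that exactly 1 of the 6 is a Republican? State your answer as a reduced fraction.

72/6325

There are C(25,6) = 177100 ways to choose 6 from 25.
Selections with exactly 1 Republican: choose 1 of the 16 Republicans and 5 of the 9 Democrats, C(16,1)·C(9,5) = 16·126 = 2016.
Probability = 2016/177100 = 72/6325.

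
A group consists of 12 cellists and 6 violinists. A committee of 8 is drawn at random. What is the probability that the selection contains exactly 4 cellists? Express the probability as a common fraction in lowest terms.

75/442

There are C(18,8) = 43758 ways to choose 8 from 18.
Selections with exactly 4 cellists: choose 4 of the 12 cellists and 4 of the 6 violinists, C(12,4)·C(6,4) = 495·15 = 7425.
Probability = 7425/43758 = 75/442.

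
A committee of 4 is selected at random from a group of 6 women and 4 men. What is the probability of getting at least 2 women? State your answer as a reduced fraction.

There are C(10,4) = 210 ways to choose the 4.
Favorable selections (at least 2 women): C(6,2)·C(4,2) + C(6,3)·C(4,1) + C(6,4)·C(4,0) = 90 + 80 + 15 = 185.
Probability = 185/210 = 37/42.

37/42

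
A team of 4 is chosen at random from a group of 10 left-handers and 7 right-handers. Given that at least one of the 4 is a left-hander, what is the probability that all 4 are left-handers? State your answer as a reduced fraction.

Work in counts. Selections with at least one left-hander: C(17,4) − C(7,4) = 2380 − 35 = 2345.
Of those, selections where all 4 are left-handers: C(10,4) = 210.
Conditional probability = 210/2345 = 6/67.

6/67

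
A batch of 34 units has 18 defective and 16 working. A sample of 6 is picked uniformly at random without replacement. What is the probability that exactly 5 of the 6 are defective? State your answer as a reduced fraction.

Total number of selections: C(34,6) = 1344904.
Selections with exactly 5 defective: choose 5 of the 18 defective and 1 of the 16 working, C(18,5)·C(16,1) = 8568·16 = 137088.
Probability = 137088/1344904 = 1008/9889.

1008/9889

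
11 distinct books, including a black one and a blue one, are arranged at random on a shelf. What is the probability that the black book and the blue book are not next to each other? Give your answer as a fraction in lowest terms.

9/11

There are 11! = 39916800 arrangements.
Arrangements with the black book and the blue book adjacent: 2·10! = 7257600.
So not adjacent: 39916800 − 7257600 = 32659200, probability 32659200/39916800 = 9/11.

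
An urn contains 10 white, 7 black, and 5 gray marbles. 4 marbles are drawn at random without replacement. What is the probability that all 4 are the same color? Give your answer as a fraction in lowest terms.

There are C(22,4) = 7315 ways to draw 4 marbles.
All same color: C(10,4) + C(7,4) + C(5,4) = 210 + 35 + 5 = 250.
Probability = 250/7315 = 50/1463.

50/1463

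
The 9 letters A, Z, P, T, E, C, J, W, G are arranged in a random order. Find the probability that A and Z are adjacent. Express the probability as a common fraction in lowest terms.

2/9

There are 9! = 362880 arrangements.
Treat A and Z as a block: 8! arrangements of the blocks × 2 orders within the block = 2·40320 = 80640.
Probability = 80640/362880 = 2/9.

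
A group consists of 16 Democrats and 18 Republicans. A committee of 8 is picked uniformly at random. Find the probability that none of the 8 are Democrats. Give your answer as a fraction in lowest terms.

There are C(34,8) = 18156204 possible selections.
Selections with no Democrats (all Republicans): C(18,8) = 43758.
Probability = 43758/18156204 = 13/5394.

13/5394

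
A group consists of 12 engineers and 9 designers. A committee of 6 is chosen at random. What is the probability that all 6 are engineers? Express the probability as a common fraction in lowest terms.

There are C(21,6) = 54264 possible selections.
Selections with all engineers: C(12,6) = 924.
Probability = 924/54264 = 11/646.

11/646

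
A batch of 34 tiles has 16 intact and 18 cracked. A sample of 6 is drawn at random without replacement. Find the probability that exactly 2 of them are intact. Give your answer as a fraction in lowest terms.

2700/9889

The sample space is all 6-subsets of the 34: C(34,6) = 1344904.
Selections with exactly 2 intact: choose 2 of the 16 intact and 4 of the 18 cracked, C(16,2)·C(18,4) = 120·3060 = 367200.
Probability = 367200/1344904 = 2700/9889.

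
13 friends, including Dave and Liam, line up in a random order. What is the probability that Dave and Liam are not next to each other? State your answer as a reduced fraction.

There are 13! = 6227020800 arrangements.
Arrangements with Dave and Liam adjacent: 2·12! = 958003200.
So not adjacent: 6227020800 − 958003200 = 5269017600, probability 5269017600/6227020800 = 11/13.

11/13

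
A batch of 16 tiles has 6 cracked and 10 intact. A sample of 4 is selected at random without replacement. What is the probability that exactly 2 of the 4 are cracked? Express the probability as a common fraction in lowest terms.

135/364

Total number of selections: C(16,4) = 1820.
Selections with exactly 2 cracked: choose 2 of the 6 cracked and 2 of the 10 intact, C(6,2)·C(10,2) = 15·45 = 675.
Probability = 675/1820 = 135/364.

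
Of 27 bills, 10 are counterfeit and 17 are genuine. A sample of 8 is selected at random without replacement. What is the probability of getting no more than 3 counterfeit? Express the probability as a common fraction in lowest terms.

Total selections: C(27,8) = 2220075.
Favorable selections (no more than 3 counterfeit): C(10,0)·C(17,8) + C(10,1)·C(17,7) + C(10,2)·C(17,6) + C(10,3)·C(17,5) = 24310 + 194480 + 556920 + 742560 = 1518270.
Probability = 1518270/2220075 = 7786/11385.

7786/11385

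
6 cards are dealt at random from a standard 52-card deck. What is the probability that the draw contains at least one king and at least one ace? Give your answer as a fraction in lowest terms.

718637/5089630

There are C(52,6) = 20358520 possible draws.
By inclusion-exclusion on the complements, draws missing all kings or all aces: C(48,6) + C(48,6) − C(44,6) = 12271512 + 12271512 − 7059052 = 17483972.
So draws with at least one of each: 20358520 − 17483972 = 2874548, probability 2874548/20358520 = 718637/5089630.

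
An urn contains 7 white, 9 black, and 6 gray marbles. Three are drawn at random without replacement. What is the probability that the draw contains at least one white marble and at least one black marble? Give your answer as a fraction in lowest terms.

There are C(22,3) = 1540 possible draws.
By inclusion-exclusion on the complements, draws missing all white or all black: C(15,3) + C(13,3) − C(6,3) = 455 + 286 − 20 = 721.
So draws with at least one of each: 1540 − 721 = 819, probability 819/1540 = 117/220.

117/220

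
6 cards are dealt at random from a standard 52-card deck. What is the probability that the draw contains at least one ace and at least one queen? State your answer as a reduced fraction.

718637/5089630

There are C(52,6) = 20358520 possible draws.
By inclusion-exclusion on the complements, draws missing all aces or all queens: C(48,6) + C(48,6) − C(44,6) = 12271512 + 12271512 − 7059052 = 17483972.
So draws with at least one of each: 20358520 − 17483972 = 2874548, probability 2874548/20358520 = 718637/5089630.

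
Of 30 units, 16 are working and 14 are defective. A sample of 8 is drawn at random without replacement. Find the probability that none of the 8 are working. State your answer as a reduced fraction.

77/150075

There are C(30,8) = 5852925 possible selections.
Selections with no working (all defective): C(14,8) = 3003.
Probability = 3003/5852925 = 77/150075.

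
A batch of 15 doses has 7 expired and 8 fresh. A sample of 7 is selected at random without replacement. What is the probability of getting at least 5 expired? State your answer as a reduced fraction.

43/429

There are C(15,7) = 6435 ways to choose the 7.
Favorable selections (at least 5 expired): C(7,5)·C(8,2) + C(7,6)·C(8,1) + C(7,7)·C(8,0) = 588 + 56 + 1 = 645.
Probability = 645/6435 = 43/429.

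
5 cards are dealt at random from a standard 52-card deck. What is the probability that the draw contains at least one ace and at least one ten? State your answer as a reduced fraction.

6509/64974

There are C(52,5) = 2598960 possible draws.
By inclusion-exclusion on the complements, draws missing all aces or all tens: C(48,5) + C(48,5) − C(44,5) = 1712304 + 1712304 − 1086008 = 2338600.
So draws with at least one of each: 2598960 − 2338600 = 260360, probability 260360/2598960 = 6509/64974.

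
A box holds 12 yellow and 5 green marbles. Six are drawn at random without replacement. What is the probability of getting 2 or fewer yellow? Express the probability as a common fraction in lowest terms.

There are C(17,6) = 12376 ways to choose the 6.
Favorable selections (2 or fewer yellow): C(12,1)·C(5,5) + C(12,2)·C(5,4) = 12 + 330 = 342.
Probability = 342/12376 = 171/6188.

171/6188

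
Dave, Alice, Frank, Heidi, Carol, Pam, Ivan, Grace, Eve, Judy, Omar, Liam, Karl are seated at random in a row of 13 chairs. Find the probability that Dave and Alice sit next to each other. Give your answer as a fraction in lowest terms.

2/13

There are 13! = 6227020800 arrangements.
Treat Dave and Alice as a block: 12! arrangements of the blocks × 2 orders within the block = 2·479001600 = 958003200.
Probability = 958003200/6227020800 = 2/13.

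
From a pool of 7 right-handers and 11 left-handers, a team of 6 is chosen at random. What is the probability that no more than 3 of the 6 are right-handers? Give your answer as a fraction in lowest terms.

781/884

Total selections: C(18,6) = 18564.
Count the complement (more than 3 right-handers): C(7,4)·C(11,2) + C(7,5)·C(11,1) + C(7,6)·C(11,0) = 1925 + 231 + 7 = 2163.
Probability = 1 − 2163/18564 = 16401/18564 = 781/884.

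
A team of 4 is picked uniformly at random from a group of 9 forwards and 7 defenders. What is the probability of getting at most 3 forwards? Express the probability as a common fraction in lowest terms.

121/130

Total selections: C(16,4) = 1820.
The complement is exactly 4 forwards: C(9,4)·C(7,0) = 126.
Probability = 1 − 126/1820 = 1694/1820 = 121/130.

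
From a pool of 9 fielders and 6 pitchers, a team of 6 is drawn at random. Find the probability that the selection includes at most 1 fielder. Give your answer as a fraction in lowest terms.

1/91

There are C(15,6) = 5005 ways to choose the 6.
Favorable selections (at most 1 fielder): C(9,0)·C(6,6) + C(9,1)·C(6,5) = 1 + 54 = 55.
Probability = 55/5005 = 1/91.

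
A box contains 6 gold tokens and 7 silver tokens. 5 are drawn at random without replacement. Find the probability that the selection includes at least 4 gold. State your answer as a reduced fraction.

Total selections: C(13,5) = 1287.
Favorable selections (at least 4 gold): C(6,4)·C(7,1) + C(6,5)·C(7,0) = 105 + 6 = 111.
Probability = 111/1287 = 37/429.

37/429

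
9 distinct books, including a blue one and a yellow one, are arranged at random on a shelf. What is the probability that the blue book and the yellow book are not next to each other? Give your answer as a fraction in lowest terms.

There are 9! = 362880 arrangements.
Arrangements with the blue book and the yellow book adjacent: 2·8! = 80640.
So not adjacent: 362880 − 80640 = 282240, probability 282240/362880 = 7/9.

7/9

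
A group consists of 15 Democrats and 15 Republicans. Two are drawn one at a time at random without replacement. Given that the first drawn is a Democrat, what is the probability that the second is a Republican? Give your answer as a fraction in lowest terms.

After removing one Democrat, 29 remain: 14 Democrats and 15 Republicans.
So the probability the next is a Republican is 15/29.

15/29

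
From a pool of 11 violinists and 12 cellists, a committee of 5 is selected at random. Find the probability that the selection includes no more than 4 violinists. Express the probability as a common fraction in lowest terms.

431/437

Total selections: C(23,5) = 33649.
The complement is exactly 5 violinists: C(11,5)·C(12,0) = 462.
Probability = 1 − 462/33649 = 33187/33649 = 431/437.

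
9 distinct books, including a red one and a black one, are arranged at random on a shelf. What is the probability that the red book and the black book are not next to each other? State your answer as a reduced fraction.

There are 9! = 362880 arrangements.
Arrangements with the red book and the black book adjacent: 2·8! = 80640.
So not adjacent: 362880 − 80640 = 282240, probability 282240/362880 = 7/9.

7/9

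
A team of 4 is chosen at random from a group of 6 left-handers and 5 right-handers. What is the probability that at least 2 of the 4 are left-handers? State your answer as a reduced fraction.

53/66

Total selections: C(11,4) = 330.
Count the complement (fewer than 2 left-handers): C(6,0)·C(5,4) + C(6,1)·C(5,3) = 5 + 60 = 65.
Probability = 1 − 65/330 = 265/330 = 53/66.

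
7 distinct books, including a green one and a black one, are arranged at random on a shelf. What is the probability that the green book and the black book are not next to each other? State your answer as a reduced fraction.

5/7

There are 7! = 5040 arrangements.
Arrangements with the green book and the black book adjacent: 2·6! = 1440.
So not adjacent: 5040 − 1440 = 3600, probability 3600/5040 = 5/7.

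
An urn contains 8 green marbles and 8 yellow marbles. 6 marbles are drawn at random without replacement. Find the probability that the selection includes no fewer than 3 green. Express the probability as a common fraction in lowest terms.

There are C(16,6) = 8008 ways to choose the 6.
Favorable selections (no fewer than 3 green): C(8,3)·C(8,3) + C(8,4)·C(8,2) + C(8,5)·C(8,1) + C(8,6)·C(8,0) = 3136 + 1960 + 448 + 28 = 5572.
Probability = 5572/8008 = 199/286.

199/286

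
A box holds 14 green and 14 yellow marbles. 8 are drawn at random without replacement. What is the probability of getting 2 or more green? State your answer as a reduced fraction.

There are C(28,8) = 3108105 ways to choose the 8.
Count the complement (fewer than 2 green): C(14,0)·C(14,8) + C(14,1)·C(14,7) = 3003 + 48048 = 51051.
Probability = 1 − 51051/3108105 = 3057054/3108105 = 1018/1035.

1018/1035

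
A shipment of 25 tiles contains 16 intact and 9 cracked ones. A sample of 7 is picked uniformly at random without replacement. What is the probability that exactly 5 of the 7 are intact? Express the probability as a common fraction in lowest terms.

Total number of selections: C(25,7) = 480700.
Selections with exactly 5 intact: choose 5 of the 16 intact and 2 of the 9 cracked, C(16,5)·C(9,2) = 4368·36 = 157248.
Probability = 157248/480700 = 39312/120175.

39312/120175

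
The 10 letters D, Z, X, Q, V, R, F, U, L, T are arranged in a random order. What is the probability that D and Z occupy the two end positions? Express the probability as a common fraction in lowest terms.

1/45

There are 10! = 3628800 arrangements.
Place D and Z at the ends in 2 ways, arrange the remaining 8 in 8! = 40320 ways: 2·40320 = 80640.
Probability = 80640/3628800 = 1/45.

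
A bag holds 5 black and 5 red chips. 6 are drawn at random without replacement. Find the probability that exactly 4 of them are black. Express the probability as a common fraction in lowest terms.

5/21

Total number of selections: C(10,6) = 210.
Selections with exactly 4 black: choose 4 of the 5 black and 2 of the 5 red, C(5,4)·C(5,2) = 5·10 = 50.
Probability = 50/210 = 5/21.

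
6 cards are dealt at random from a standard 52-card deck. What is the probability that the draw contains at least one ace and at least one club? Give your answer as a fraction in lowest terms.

6772177/20358520

There are C(52,6) = 20358520 possible draws.
By inclusion-exclusion on the complements, draws missing all aces or all clubs: C(48,6) + C(39,6) − C(36,6) = 12271512 + 3262623 − 1947792 = 13586343.
So draws with at least one of each: 20358520 − 13586343 = 6772177, probability 6772177/20358520.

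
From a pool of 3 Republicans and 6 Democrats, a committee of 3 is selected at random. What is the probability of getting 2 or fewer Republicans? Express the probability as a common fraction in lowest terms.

83/84

Total selections: C(9,3) = 84.
The complement is exactly 3 Republicans: C(3,3)·C(6,0) = 1.
Probability = 1 − 1/84 = 83/84.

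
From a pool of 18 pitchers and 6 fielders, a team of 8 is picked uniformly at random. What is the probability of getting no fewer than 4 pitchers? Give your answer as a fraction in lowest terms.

434/437

There are C(24,8) = 735471 ways to choose the 8.
Count the complement (fewer than 4 pitchers): C(18,2)·C(6,6) + C(18,3)·C(6,5) = 153 + 4896 = 5049.
Probability = 1 − 5049/735471 = 730422/735471 = 434/437.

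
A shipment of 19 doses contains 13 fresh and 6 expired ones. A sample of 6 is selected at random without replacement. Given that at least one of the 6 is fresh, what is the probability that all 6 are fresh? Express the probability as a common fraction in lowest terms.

Work in counts. Selections with at least one fresh: C(19,6) − C(6,6) = 27132 − 1 = 27131.
Of those, selections where all 6 are fresh: C(13,6) = 1716.
Conditional probability = 1716/27131 = 132/2087.

132/2087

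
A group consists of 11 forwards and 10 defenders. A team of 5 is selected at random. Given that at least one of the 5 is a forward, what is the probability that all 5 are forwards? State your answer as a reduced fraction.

2/87

Work in counts. Selections with at least one forward: C(21,5) − C(10,5) = 20349 − 252 = 20097.
Of those, selections where all 5 are forwards: C(11,5) = 462.
Conditional probability = 462/20097 = 2/87.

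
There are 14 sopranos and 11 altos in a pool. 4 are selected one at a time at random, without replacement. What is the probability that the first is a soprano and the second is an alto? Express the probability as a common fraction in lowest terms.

Multiply the conditional probabilities at each draw: 14/25 · 11/24 = 154/600 = 77/300.

77/300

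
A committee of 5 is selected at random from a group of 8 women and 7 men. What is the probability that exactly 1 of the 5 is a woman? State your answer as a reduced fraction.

The sample space is all 5-subsets of the 15: C(15,5) = 3003.
Selections with exactly 1 woman: choose 1 of the 8 women and 4 of the 7 men, C(8,1)·C(7,4) = 8·35 = 280.
Probability = 280/3003 = 40/429.

40/429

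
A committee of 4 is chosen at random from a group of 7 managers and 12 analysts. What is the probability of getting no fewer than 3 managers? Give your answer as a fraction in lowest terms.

455/3876

Total selections: C(19,4) = 3876.
Favorable selections (no fewer than 3 managers): C(7,3)·C(12,1) + C(7,4)·C(12,0) = 420 + 35 = 455.
Probability = 455/3876.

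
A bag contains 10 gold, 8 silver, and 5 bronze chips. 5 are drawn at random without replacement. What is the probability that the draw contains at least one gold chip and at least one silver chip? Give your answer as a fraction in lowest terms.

There are C(23,5) = 33649 possible draws.
By inclusion-exclusion on the complements, draws missing all gold or all silver: C(13,5) + C(15,5) − C(5,5) = 1287 + 3003 − 1 = 4289.
So draws with at least one of each: 33649 − 4289 = 29360, probability 29360/33649.

29360/33649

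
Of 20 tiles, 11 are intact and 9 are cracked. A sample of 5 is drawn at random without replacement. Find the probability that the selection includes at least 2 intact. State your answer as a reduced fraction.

There are C(20,5) = 15504 ways to choose the 5.
Favorable selections (at least 2 intact): C(11,2)·C(9,3) + C(11,3)·C(9,2) + C(11,4)·C(9,1) + C(11,5)·C(9,0) = 4620 + 5940 + 2970 + 462 = 13992.
Probability = 13992/15504 = 583/646.

583/646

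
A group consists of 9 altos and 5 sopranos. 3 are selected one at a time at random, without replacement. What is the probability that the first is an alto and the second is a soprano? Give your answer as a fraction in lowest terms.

45/182

Multiply the conditional probabilities at each draw: 9/14 · 5/13 = 45/182.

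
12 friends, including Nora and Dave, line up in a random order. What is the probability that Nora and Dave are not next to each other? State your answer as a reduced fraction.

5/6

There are 12! = 479001600 arrangements.
Arrangements with Nora and Dave adjacent: 2·11! = 79833600.
So not adjacent: 479001600 − 79833600 = 399168000, probability 399168000/479001600 = 5/6.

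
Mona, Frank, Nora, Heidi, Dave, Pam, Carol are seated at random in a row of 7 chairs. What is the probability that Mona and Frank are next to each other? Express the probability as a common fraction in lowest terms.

There are 7! = 5040 arrangements.
Treat Mona and Frank as a block: 6! arrangements of the blocks × 2 orders within the block = 2·720 = 1440.
Probability = 1440/5040 = 2/7.

2/7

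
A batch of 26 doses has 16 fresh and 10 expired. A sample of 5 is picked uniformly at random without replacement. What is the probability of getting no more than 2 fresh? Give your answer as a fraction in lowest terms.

Total selections: C(26,5) = 65780.
Favorable selections (no more than 2 fresh): C(16,0)·C(10,5) + C(16,1)·C(10,4) + C(16,2)·C(10,3) = 252 + 3360 + 14400 = 18012.
Probability = 18012/65780 = 4503/16445.

4503/16445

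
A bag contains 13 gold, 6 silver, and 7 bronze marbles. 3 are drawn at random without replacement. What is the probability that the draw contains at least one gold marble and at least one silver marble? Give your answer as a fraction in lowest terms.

93/200

There are C(26,3) = 2600 possible draws.
By inclusion-exclusion on the complements, draws missing all gold or all silver: C(13,3) + C(20,3) − C(7,3) = 286 + 1140 − 35 = 1391.
So draws with at least one of each: 2600 − 1391 = 1209, probability 1209/2600 = 93/200.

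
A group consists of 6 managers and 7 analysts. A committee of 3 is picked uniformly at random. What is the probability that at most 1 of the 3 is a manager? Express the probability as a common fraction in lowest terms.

161/286

Total selections: C(13,3) = 286.
Favorable selections (at most 1 manager): C(6,0)·C(7,3) + C(6,1)·C(7,2) = 35 + 126 = 161.
Probability = 161/286.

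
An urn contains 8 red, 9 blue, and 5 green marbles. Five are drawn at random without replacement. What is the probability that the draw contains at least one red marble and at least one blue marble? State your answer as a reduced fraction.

There are C(22,5) = 26334 possible draws.
By inclusion-exclusion on the complements, draws missing all red or all blue: C(14,5) + C(13,5) − C(5,5) = 2002 + 1287 − 1 = 3288.
So draws with at least one of each: 26334 − 3288 = 23046, probability 23046/26334 = 3841/4389.

3841/4389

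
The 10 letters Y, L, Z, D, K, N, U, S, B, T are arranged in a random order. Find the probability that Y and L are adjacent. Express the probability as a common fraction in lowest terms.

There are 10! = 3628800 arrangements.
Treat Y and L as a block: 9! arrangements of the blocks × 2 orders within the block = 2·362880 = 725760.
Probability = 725760/3628800 = 1/5.

1/5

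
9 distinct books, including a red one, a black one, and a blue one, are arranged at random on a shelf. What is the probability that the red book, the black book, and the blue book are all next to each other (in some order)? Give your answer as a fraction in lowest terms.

There are 9! = 362880 arrangements.
Treat the three as one block: 7! placements × 3! orders within the block = 5040·6 = 30240.
Probability = 30240/362880 = 1/12.

1/12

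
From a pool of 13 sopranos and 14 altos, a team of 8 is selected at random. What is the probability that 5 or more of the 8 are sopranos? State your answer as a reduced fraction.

There are C(27,8) = 2220075 ways to choose the 8.
Favorable selections (5 or more sopranos): C(13,5)·C(14,3) + C(13,6)·C(14,2) + C(13,7)·C(14,1) + C(13,8)·C(14,0) = 468468 + 156156 + 24024 + 1287 = 649935.
Probability = 649935/2220075 = 101/345.

101/345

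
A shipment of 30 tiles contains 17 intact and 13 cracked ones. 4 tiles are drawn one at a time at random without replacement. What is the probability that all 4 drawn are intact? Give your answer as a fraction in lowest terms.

Multiply the conditional probabilities at each draw: 17/30 · 16/29 · 15/28 · 14/27 = 57120/657720 = 68/783.

68/783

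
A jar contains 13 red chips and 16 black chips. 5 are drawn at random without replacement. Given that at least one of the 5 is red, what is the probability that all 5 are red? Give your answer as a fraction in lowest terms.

Work in counts. Selections with at least one red: C(29,5) − C(16,5) = 118755 − 4368 = 114387.
Of those, selections where all 5 are red: C(13,5) = 1287.
Conditional probability = 1287/114387 = 33/2933.

33/2933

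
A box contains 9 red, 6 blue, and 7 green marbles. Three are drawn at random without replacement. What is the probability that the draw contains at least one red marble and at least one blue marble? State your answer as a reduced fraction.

729/1540

There are C(22,3) = 1540 possible draws.
By inclusion-exclusion on the complements, draws missing all red or all blue: C(13,3) + C(16,3) − C(7,3) = 286 + 560 − 35 = 811.
So draws with at least one of each: 1540 − 811 = 729, probability 729/1540.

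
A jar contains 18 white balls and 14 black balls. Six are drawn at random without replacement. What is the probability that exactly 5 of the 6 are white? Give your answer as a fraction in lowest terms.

119/899

Total number of selections: C(32,6) = 906192.
Selections with exactly 5 white: choose 5 of the 18 white and 1 of the 14 black, C(18,5)·C(14,1) = 8568·14 = 119952.
Probability = 119952/906192 = 119/899.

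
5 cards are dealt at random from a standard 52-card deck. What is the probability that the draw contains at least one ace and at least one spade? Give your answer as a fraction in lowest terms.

229297/866320

There are C(52,5) = 2598960 possible draws.
By inclusion-exclusion on the complements, draws missing all aces or all spades: C(48,5) + C(39,5) − C(36,5) = 1712304 + 575757 − 376992 = 1911069.
So draws with at least one of each: 2598960 − 1911069 = 687891, probability 687891/2598960 = 229297/866320.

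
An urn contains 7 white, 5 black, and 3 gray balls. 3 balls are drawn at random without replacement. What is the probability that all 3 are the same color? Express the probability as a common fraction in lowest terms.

46/455

There are C(15,3) = 455 ways to draw 3 balls.
All same color: C(7,3) + C(5,3) + C(3,3) = 35 + 10 + 1 = 46.
Probability = 46/455.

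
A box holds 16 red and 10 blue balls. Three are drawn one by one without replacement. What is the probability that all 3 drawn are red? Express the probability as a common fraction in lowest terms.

14/65

Multiply the conditional probabilities at each draw: 16/26 · 15/25 · 14/24 = 3360/15600 = 14/65.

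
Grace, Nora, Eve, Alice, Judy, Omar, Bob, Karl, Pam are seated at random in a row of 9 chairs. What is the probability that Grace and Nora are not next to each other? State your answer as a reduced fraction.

7/9

There are 9! = 362880 arrangements.
Arrangements with Grace and Nora adjacent: 2·8! = 80640.
So not adjacent: 362880 − 80640 = 282240, probability 282240/362880 = 7/9.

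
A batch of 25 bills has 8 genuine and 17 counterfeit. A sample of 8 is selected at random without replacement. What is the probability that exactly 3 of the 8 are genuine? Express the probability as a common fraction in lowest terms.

346528/1081575

The sample space is all 8-subsets of the 25: C(25,8) = 1081575.
Selections with exactly 3 genuine: choose 3 of the 8 genuine and 5 of the 17 counterfeit, C(8,3)·C(17,5) = 56·6188 = 346528.
Probability = 346528/1081575.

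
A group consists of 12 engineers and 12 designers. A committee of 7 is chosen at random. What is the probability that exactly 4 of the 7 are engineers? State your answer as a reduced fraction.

Total number of selections: C(24,7) = 346104.
Selections with exactly 4 engineers: choose 4 of the 12 engineers and 3 of the 12 designers, C(12,4)·C(12,3) = 495·220 = 108900.
Probability = 108900/346104 = 275/874.

275/874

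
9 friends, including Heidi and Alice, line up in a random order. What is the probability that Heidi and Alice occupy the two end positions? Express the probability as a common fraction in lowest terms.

1/36

There are 9! = 362880 arrangements.
Place Heidi and Alice at the ends in 2 ways, arrange the remaining 7 in 7! = 5040 ways: 2·5040 = 10080.
Probability = 10080/362880 = 1/36.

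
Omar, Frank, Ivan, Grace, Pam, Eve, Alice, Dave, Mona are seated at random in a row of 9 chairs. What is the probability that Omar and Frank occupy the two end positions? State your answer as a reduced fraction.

1/36

There are 9! = 362880 arrangements.
Place Omar and Frank at the ends in 2 ways, arrange the remaining 7 in 7! = 5040 ways: 2·5040 = 10080.
Probability = 10080/362880 = 1/36.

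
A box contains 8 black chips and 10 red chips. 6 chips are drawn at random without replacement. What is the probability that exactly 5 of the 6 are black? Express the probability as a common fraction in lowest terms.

Total number of selections: C(18,6) = 18564.
Selections with exactly 5 black: choose 5 of the 8 black and 1 of the 10 red, C(8,5)·C(10,1) = 56·10 = 560.
Probability = 560/18564 = 20/663.

20/663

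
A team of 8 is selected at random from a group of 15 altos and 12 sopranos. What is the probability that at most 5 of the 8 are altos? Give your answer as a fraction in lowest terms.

842/1035

There are C(27,8) = 2220075 ways to choose the 8.
Count the complement (more than 5 altos): C(15,6)·C(12,2) + C(15,7)·C(12,1) + C(15,8)·C(12,0) = 330330 + 77220 + 6435 = 413985.
Probability = 1 − 413985/2220075 = 1806090/2220075 = 842/1035.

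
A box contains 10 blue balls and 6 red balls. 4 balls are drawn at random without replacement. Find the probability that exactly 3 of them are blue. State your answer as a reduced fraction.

36/91

There are C(16,4) = 1820 ways to choose 4 from 16.
Selections with exactly 3 blue: choose 3 of the 10 blue and 1 of the 6 red, C(10,3)·C(6,1) = 120·6 = 720.
Probability = 720/1820 = 36/91.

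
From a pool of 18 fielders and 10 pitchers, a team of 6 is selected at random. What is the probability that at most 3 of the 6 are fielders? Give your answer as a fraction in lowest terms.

Total selections: C(28,6) = 376740.
Favorable selections (at most 3 fielders): C(18,0)·C(10,6) + C(18,1)·C(10,5) + C(18,2)·C(10,4) + C(18,3)·C(10,3) = 210 + 4536 + 32130 + 97920 = 134796.
Probability = 134796/376740 = 11233/31395.

11233/31395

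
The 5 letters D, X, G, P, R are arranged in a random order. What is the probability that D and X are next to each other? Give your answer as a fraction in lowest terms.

2/5

There are 5! = 120 arrangements.
Treat D and X as a block: 4! arrangements of the blocks × 2 orders within the block = 2·24 = 48.
Probability = 48/120 = 2/5.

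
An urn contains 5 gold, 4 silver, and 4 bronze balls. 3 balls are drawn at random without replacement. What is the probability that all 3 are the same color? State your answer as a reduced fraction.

9/143

There are C(13,3) = 286 ways to draw 3 balls.
All same color: C(5,3) + C(4,3) + C(4,3) = 10 + 4 + 4 = 18.
Probability = 18/286 = 9/143.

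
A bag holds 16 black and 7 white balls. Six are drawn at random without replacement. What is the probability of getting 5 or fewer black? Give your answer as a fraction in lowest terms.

Total selections: C(23,6) = 100947.
The complement is exactly 6 black: C(16,6)·C(7,0) = 8008.
Probability = 1 − 8008/100947 = 92939/100947 = 1207/1311.

1207/1311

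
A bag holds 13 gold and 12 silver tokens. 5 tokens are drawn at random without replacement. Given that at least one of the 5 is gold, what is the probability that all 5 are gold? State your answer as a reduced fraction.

3/122

Work in counts. Selections with at least one gold: C(25,5) − C(12,5) = 53130 − 792 = 52338.
Of those, selections where all 5 are gold: C(13,5) = 1287.
Conditional probability = 1287/52338 = 3/122.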